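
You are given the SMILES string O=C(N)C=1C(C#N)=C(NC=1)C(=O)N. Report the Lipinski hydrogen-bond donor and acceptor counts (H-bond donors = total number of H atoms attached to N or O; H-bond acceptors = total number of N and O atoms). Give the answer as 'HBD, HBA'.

Donors: find every N or O and count the H atoms it carries.
  atom 1 (O): bond orders sum to 2 → 0 H
  atom 3 (N): bond orders sum to 1 → 2 H
  atom 7 (N): bond orders sum to 3 → 0 H
  atom 9 (N): bond orders sum to 2 → 1 H
  atom 12 (O): bond orders sum to 2 → 0 H
  atom 13 (N): bond orders sum to 1 → 2 H
Lipinski HBD = 5.
Acceptors: N atoms = 4, O atoms = 2 → HBA = 6.

5, 6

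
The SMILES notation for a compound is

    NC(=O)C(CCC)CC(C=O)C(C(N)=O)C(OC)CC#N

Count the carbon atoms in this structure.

14

Count every carbon token in the SMILES (each C, including those in ring-closure positions and inside branches).
Carbon count: 14.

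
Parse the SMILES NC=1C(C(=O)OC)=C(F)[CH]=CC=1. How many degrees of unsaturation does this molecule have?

Molecular formula: C8H8FNO2.
DoU = (2C + 2 + N − H − X) / 2, where X is the halogen count and O/S are ignored.
    = (2·8 + 2 + 1 − 8 − 1) / 2 = 10 / 2 = 5.

5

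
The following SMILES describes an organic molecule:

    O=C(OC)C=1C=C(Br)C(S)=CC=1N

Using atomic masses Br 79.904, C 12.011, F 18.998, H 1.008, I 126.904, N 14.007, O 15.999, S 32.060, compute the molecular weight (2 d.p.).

262.12 g/mol

First, the molecular formula is C8H8BrNO2S (counting implicit H from valence).
  Br: 1 × 79.904 = 79.904
  C: 8 × 12.011 = 96.088
  H: 8 × 1.008 = 8.064
  N: 1 × 14.007 = 14.007
  O: 2 × 15.999 = 31.998
  S: 1 × 32.060 = 32.060
Sum: 1×79.904 + 8×12.011 + 8×1.008 + 1×14.007 + 2×15.999 + 1×32.060 = 262.121 → 262.12 g/mol.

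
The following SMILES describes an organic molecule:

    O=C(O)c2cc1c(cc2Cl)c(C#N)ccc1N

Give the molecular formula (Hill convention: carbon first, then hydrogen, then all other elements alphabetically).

C12H7ClN2O2

Walk through each heavy atom and fill implicit hydrogens from standard valence (C 4, N 3, O 2, S 2, halogen 1); for lowercase aromatic atoms, an aromatic c carries 1 H when it has two neighbours and 0 H with three, and aromatic n carries 0 H:
  atom 1: O, bond orders sum to 2 (valence 2) → 0 H
  atom 2: C, bond orders sum to 4 (valence 4) → 0 H
  atom 3: O, bond orders sum to 1 (valence 2) → 1 H
  atom 4: aromatic c, 3 neighbours → 0 H
  atom 5: aromatic c, 2 neighbours → 1 H
  atom 6: aromatic c, 3 neighbours → 0 H
  atom 7: aromatic c, 3 neighbours → 0 H
  atom 8: aromatic c, 2 neighbours → 1 H
  atom 9: aromatic c, 3 neighbours → 0 H
  atom 10: Cl (halogen, monovalent) → 0 H
  atom 11: aromatic c, 3 neighbours → 0 H
  atom 12: C, bond orders sum to 4 (valence 4) → 0 H
  atom 13: N, bond orders sum to 3 (valence 3) → 0 H
  atom 14: aromatic c, 2 neighbours → 1 H
  atom 15: aromatic c, 2 neighbours → 1 H
  atom 16: aromatic c, 3 neighbours → 0 H
  atom 17: N, bond orders sum to 1 (valence 3) → 2 H
Totals → C:12, H:7, Cl:1, N:2, O:2.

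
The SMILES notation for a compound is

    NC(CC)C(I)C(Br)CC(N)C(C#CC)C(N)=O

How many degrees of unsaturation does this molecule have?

3

Molecular formula: C12H21BrIN3O.
DoU = (2C + 2 + N − H − X) / 2, where X is the halogen count and O/S are ignored.
    = (2·12 + 2 + 3 − 21 − 2) / 2 = 6 / 2 = 3.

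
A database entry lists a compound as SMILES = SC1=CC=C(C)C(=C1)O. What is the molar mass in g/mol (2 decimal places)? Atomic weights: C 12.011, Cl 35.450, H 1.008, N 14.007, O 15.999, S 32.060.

First, the molecular formula is C7H8OS (counting implicit H from valence).
  C: 7 × 12.011 = 84.077
  H: 8 × 1.008 = 8.064
  O: 1 × 15.999 = 15.999
  S: 1 × 32.060 = 32.060
Sum: 7×12.011 + 8×1.008 + 1×15.999 + 1×32.060 = 140.200 → 140.20 g/mol.

140.20 g/mol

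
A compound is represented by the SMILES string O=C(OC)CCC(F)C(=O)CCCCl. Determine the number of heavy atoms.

Every atom symbol written in the SMILES (organic subset) is one heavy atom; implicit H are not written.
Heavy atoms by element → C:9, Cl:1, F:1, O:3.
Total: 14.

14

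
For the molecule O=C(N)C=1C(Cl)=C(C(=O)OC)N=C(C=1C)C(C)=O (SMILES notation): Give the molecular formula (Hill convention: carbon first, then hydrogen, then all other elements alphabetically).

C11H11ClN2O4

Walk through each heavy atom and fill implicit hydrogens from standard valence (C 4, N 3, O 2, S 2, halogen 1):
  atom 1: O, bond orders sum to 2 (valence 2) → 0 H
  atom 2: C, bond orders sum to 4 (valence 4) → 0 H
  atom 3: N, bond orders sum to 1 (valence 3) → 2 H
  atom 4: C, bond orders sum to 4 (valence 4) → 0 H
  atom 5: C, bond orders sum to 4 (valence 4) → 0 H
  atom 6: Cl (halogen, monovalent) → 0 H
  atom 7: C, bond orders sum to 4 (valence 4) → 0 H
  atom 8: C, bond orders sum to 4 (valence 4) → 0 H
  atom 9: O, bond orders sum to 2 (valence 2) → 0 H
  atom 10: O, bond orders sum to 2 (valence 2) → 0 H
  atom 11: C, bond orders sum to 1 (valence 4) → 3 H
  atom 12: N, bond orders sum to 3 (valence 3) → 0 H
  atom 13: C, bond orders sum to 4 (valence 4) → 0 H
  atom 14: C, bond orders sum to 4 (valence 4) → 0 H
  atom 15: C, bond orders sum to 1 (valence 4) → 3 H
  atom 16: C, bond orders sum to 4 (valence 4) → 0 H
  atom 17: C, bond orders sum to 1 (valence 4) → 3 H
  atom 18: O, bond orders sum to 2 (valence 2) → 0 H
Totals → C:11, H:11, Cl:1, N:2, O:4.
In Hill order: C11H11ClN2O4.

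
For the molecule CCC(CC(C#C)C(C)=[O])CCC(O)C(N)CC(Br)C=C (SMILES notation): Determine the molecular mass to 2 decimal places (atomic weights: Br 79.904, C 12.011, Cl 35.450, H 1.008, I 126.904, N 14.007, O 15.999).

358.32 g/mol

First, the molecular formula is C17H28BrNO2 (counting implicit H from valence).
  Br: 1 × 79.904 = 79.904
  C: 17 × 12.011 = 204.187
  H: 28 × 1.008 = 28.224
  N: 1 × 14.007 = 14.007
  O: 2 × 15.999 = 31.998
Sum: 1×79.904 + 17×12.011 + 28×1.008 + 1×14.007 + 2×15.999 = 358.320 → 358.32 g/mol.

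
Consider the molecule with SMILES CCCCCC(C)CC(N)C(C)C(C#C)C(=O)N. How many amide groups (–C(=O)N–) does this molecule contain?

The amide motif appears at heavy-atom position 16 in the SMILES.
Other groups present: 1 alkyne, 1 primary amine.
Amide count: 1.

1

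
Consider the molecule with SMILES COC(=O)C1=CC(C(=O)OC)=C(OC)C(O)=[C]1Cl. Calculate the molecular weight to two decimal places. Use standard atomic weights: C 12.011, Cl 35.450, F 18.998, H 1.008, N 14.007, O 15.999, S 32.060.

274.65 g/mol

First, the molecular formula is C11H11ClO6 (counting implicit H from valence).
  C: 11 × 12.011 = 132.121
  Cl: 1 × 35.450 = 35.450
  H: 11 × 1.008 = 11.088
  O: 6 × 15.999 = 95.994
Sum: 11×12.011 + 1×35.450 + 11×1.008 + 6×15.999 = 274.653 → 274.65 g/mol.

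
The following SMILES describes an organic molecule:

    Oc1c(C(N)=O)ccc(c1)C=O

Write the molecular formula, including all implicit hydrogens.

C8H7NO3

Walk through each heavy atom and fill implicit hydrogens from standard valence (C 4, N 3, O 2, S 2, halogen 1); for lowercase aromatic atoms, an aromatic c carries 1 H when it has two neighbours and 0 H with three, and aromatic n carries 0 H:
  atom 1: O, bond orders sum to 1 (valence 2) → 1 H
  atom 2: aromatic c, 3 neighbours → 0 H
  atom 3: aromatic c, 3 neighbours → 0 H
  atom 4: C, bond orders sum to 4 (valence 4) → 0 H
  atom 5: N, bond orders sum to 1 (valence 3) → 2 H
  atom 6: O, bond orders sum to 2 (valence 2) → 0 H
  atom 7: aromatic c, 2 neighbours → 1 H
  atom 8: aromatic c, 2 neighbours → 1 H
  atom 9: aromatic c, 3 neighbours → 0 H
  atom 10: aromatic c, 2 neighbours → 1 H
  atom 11: C, bond orders sum to 3 (valence 4) → 1 H
  atom 12: O, bond orders sum to 2 (valence 2) → 0 H
Totals → C:8, H:7, N:1, O:3.
In Hill order: C8H7NO3.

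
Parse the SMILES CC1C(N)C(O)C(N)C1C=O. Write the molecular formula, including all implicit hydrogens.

Walk through each heavy atom and fill implicit hydrogens from standard valence (C 4, N 3, O 2, S 2, halogen 1):
  atom 1: C, bond orders sum to 1 (valence 4) → 3 H
  atom 2: C, bond orders sum to 3 (valence 4) → 1 H
  atom 3: C, bond orders sum to 3 (valence 4) → 1 H
  atom 4: N, bond orders sum to 1 (valence 3) → 2 H
  atom 5: C, bond orders sum to 3 (valence 4) → 1 H
  atom 6: O, bond orders sum to 1 (valence 2) → 1 H
  atom 7: C, bond orders sum to 3 (valence 4) → 1 H
  atom 8: N, bond orders sum to 1 (valence 3) → 2 H
  atom 9: C, bond orders sum to 3 (valence 4) → 1 H
  atom 10: C, bond orders sum to 3 (valence 4) → 1 H
  atom 11: O, bond orders sum to 2 (valence 2) → 0 H
Totals → C:7, H:14, N:2, O:2.
In Hill order: C7H14N2O2.

C7H14N2O2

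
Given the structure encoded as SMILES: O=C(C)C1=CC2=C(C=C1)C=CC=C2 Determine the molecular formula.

Walk through each heavy atom and fill implicit hydrogens from standard valence (C 4, N 3, O 2, S 2, halogen 1):
  atom 1: O, bond orders sum to 2 (valence 2) → 0 H
  atom 2: C, bond orders sum to 4 (valence 4) → 0 H
  atom 3: C, bond orders sum to 1 (valence 4) → 3 H
  atom 4: C, bond orders sum to 4 (valence 4) → 0 H
  atom 5: C, bond orders sum to 3 (valence 4) → 1 H
  atom 6: C, bond orders sum to 4 (valence 4) → 0 H
  atom 7: C, bond orders sum to 4 (valence 4) → 0 H
  atom 8: C, bond orders sum to 3 (valence 4) → 1 H
  atom 9: C, bond orders sum to 3 (valence 4) → 1 H
  atom 10: C, bond orders sum to 3 (valence 4) → 1 H
  atom 11: C, bond orders sum to 3 (valence 4) → 1 H
  atom 12: C, bond orders sum to 3 (valence 4) → 1 H
  atom 13: C, bond orders sum to 3 (valence 4) → 1 H
Totals → C:12, H:10, O:1.

C12H10O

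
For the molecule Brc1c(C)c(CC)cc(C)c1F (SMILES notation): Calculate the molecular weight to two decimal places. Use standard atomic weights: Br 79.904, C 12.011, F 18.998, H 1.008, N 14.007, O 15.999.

231.11 g/mol

First, the molecular formula is C10H12BrF (counting implicit H from valence).
  Br: 1 × 79.904 = 79.904
  C: 10 × 12.011 = 120.110
  F: 1 × 18.998 = 18.998
  H: 12 × 1.008 = 12.096
Sum: 1×79.904 + 10×12.011 + 1×18.998 + 12×1.008 = 231.108 → 231.11 g/mol.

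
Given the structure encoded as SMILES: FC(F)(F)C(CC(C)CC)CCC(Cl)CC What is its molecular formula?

Walk through each heavy atom and fill implicit hydrogens from standard valence (C 4, N 3, O 2, S 2, halogen 1):
  atom 1: F (halogen, monovalent) → 0 H
  atom 2: C, bond orders sum to 4 (valence 4) → 0 H
  atom 3: F (halogen, monovalent) → 0 H
  atom 4: F (halogen, monovalent) → 0 H
  atom 5: C, bond orders sum to 3 (valence 4) → 1 H
  atom 6: C, bond orders sum to 2 (valence 4) → 2 H
  atom 7: C, bond orders sum to 3 (valence 4) → 1 H
  atom 8: C, bond orders sum to 1 (valence 4) → 3 H
  atom 9: C, bond orders sum to 2 (valence 4) → 2 H
  atom 10: C, bond orders sum to 1 (valence 4) → 3 H
  atom 11: C, bond orders sum to 2 (valence 4) → 2 H
  atom 12: C, bond orders sum to 2 (valence 4) → 2 H
  atom 13: C, bond orders sum to 3 (valence 4) → 1 H
  atom 14: Cl (halogen, monovalent) → 0 H
  atom 15: C, bond orders sum to 2 (valence 4) → 2 H
  atom 16: C, bond orders sum to 1 (valence 4) → 3 H
Totals → C:12, H:22, Cl:1, F:3.

C12H22ClF3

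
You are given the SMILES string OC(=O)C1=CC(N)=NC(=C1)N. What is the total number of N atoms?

3

Scan the SMILES for N atoms (remember two-letter symbols like Cl and Br are single atoms).
Nitrogen count: 3.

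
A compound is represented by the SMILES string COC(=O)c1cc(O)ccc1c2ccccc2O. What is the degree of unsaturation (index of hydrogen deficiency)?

Molecular formula: C14H12O4.
DoU = (2C + 2 + N − H − X) / 2, where X is the halogen count and O/S are ignored.
    = (2·14 + 2 + 0 − 12 − 0) / 2 = 18 / 2 = 9.

9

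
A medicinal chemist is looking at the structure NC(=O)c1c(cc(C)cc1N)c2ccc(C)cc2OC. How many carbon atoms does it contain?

Count every carbon token in the SMILES (each C, including those in ring-closure positions and inside branches).
Carbon count: 16.

16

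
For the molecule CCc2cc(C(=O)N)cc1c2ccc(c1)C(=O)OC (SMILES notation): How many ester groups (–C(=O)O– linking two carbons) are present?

The ester motif appears at heavy-atom position 16 in the SMILES.
Other groups present: 1 amide.
Ester count: 1.

1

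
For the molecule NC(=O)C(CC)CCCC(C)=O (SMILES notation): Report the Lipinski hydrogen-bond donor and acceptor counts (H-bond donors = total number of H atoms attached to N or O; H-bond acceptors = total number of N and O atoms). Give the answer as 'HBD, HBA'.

Donors: find every N or O and count the H atoms it carries.
  atom 1 (N): bond orders sum to 1 → 2 H
  atom 3 (O): bond orders sum to 2 → 0 H
  atom 12 (O): bond orders sum to 2 → 0 H
Lipinski HBD = 2.
Acceptors: N atoms = 1, O atoms = 2 → HBA = 3.

2, 3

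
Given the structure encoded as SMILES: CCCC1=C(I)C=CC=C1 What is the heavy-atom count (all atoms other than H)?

Every atom symbol written in the SMILES (organic subset) is one heavy atom; implicit H are not written.
Heavy atoms by element → C:9, I:1.
Total: 10.

10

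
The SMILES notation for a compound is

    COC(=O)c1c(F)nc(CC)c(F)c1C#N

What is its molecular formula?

Walk through each heavy atom and fill implicit hydrogens from standard valence (C 4, N 3, O 2, S 2, halogen 1); for lowercase aromatic atoms, an aromatic c carries 1 H when it has two neighbours and 0 H with three, and aromatic n carries 0 H:
  atom 1: C, bond orders sum to 1 (valence 4) → 3 H
  atom 2: O, bond orders sum to 2 (valence 2) → 0 H
  atom 3: C, bond orders sum to 4 (valence 4) → 0 H
  atom 4: O, bond orders sum to 2 (valence 2) → 0 H
  atom 5: aromatic c, 3 neighbours → 0 H
  atom 6: aromatic c, 3 neighbours → 0 H
  atom 7: F (halogen, monovalent) → 0 H
  atom 8: aromatic n, 2 neighbours → 0 H
  atom 9: aromatic c, 3 neighbours → 0 H
  atom 10: C, bond orders sum to 2 (valence 4) → 2 H
  atom 11: C, bond orders sum to 1 (valence 4) → 3 H
  atom 12: aromatic c, 3 neighbours → 0 H
  atom 13: F (halogen, monovalent) → 0 H
  atom 14: aromatic c, 3 neighbours → 0 H
  atom 15: C, bond orders sum to 4 (valence 4) → 0 H
  atom 16: N, bond orders sum to 3 (valence 3) → 0 H
Totals → C:10, H:8, F:2, N:2, O:2.
In Hill order: C10H8F2N2O2.

C10H8F2N2O2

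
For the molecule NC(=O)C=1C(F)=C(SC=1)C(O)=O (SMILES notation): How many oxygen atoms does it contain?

Scan the SMILES for O atoms (remember two-letter symbols like Cl and Br are single atoms).
Oxygen count: 3.

3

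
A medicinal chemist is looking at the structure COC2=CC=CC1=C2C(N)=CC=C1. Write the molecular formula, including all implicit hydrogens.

C11H11NO

Walk through each heavy atom and fill implicit hydrogens from standard valence (C 4, N 3, O 2, S 2, halogen 1):
  atom 1: C, bond orders sum to 1 (valence 4) → 3 H
  atom 2: O, bond orders sum to 2 (valence 2) → 0 H
  atom 3: C, bond orders sum to 4 (valence 4) → 0 H
  atom 4: C, bond orders sum to 3 (valence 4) → 1 H
  atom 5: C, bond orders sum to 3 (valence 4) → 1 H
  atom 6: C, bond orders sum to 3 (valence 4) → 1 H
  atom 7: C, bond orders sum to 4 (valence 4) → 0 H
  atom 8: C, bond orders sum to 4 (valence 4) → 0 H
  atom 9: C, bond orders sum to 4 (valence 4) → 0 H
  atom 10: N, bond orders sum to 1 (valence 3) → 2 H
  atom 11: C, bond orders sum to 3 (valence 4) → 1 H
  atom 12: C, bond orders sum to 3 (valence 4) → 1 H
  atom 13: C, bond orders sum to 3 (valence 4) → 1 H
Totals → C:11, H:11, N:1, O:1.
In Hill order: C11H11NO.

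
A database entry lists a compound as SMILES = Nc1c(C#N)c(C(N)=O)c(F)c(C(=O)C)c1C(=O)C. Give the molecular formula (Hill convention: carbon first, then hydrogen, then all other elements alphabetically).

Walk through each heavy atom and fill implicit hydrogens from standard valence (C 4, N 3, O 2, S 2, halogen 1); for lowercase aromatic atoms, an aromatic c carries 1 H when it has two neighbours and 0 H with three, and aromatic n carries 0 H:
  atom 1: N, bond orders sum to 1 (valence 3) → 2 H
  atom 2: aromatic c, 3 neighbours → 0 H
  atom 3: aromatic c, 3 neighbours → 0 H
  atom 4: C, bond orders sum to 4 (valence 4) → 0 H
  atom 5: N, bond orders sum to 3 (valence 3) → 0 H
  atom 6: aromatic c, 3 neighbours → 0 H
  atom 7: C, bond orders sum to 4 (valence 4) → 0 H
  atom 8: N, bond orders sum to 1 (valence 3) → 2 H
  atom 9: O, bond orders sum to 2 (valence 2) → 0 H
  atom 10: aromatic c, 3 neighbours → 0 H
  atom 11: F (halogen, monovalent) → 0 H
  atom 12: aromatic c, 3 neighbours → 0 H
  atom 13: C, bond orders sum to 4 (valence 4) → 0 H
  atom 14: O, bond orders sum to 2 (valence 2) → 0 H
  atom 15: C, bond orders sum to 1 (valence 4) → 3 H
  atom 16: aromatic c, 3 neighbours → 0 H
  atom 17: C, bond orders sum to 4 (valence 4) → 0 H
  atom 18: O, bond orders sum to 2 (valence 2) → 0 H
  atom 19: C, bond orders sum to 1 (valence 4) → 3 H
Totals → C:12, H:10, F:1, N:3, O:3.
In Hill order: C12H10FN3O3.

C12H10FN3O3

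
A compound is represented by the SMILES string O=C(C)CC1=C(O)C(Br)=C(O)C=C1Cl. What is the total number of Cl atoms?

Scan the SMILES for Cl atoms (remember two-letter symbols like Cl and Br are single atoms).
Chlorine count: 1.

1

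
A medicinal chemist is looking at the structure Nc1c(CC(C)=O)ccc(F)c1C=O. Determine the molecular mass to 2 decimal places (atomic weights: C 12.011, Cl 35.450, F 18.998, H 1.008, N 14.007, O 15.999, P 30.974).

195.19 g/mol

First, the molecular formula is C10H10FNO2 (counting implicit H from valence).
  C: 10 × 12.011 = 120.110
  F: 1 × 18.998 = 18.998
  H: 10 × 1.008 = 10.080
  N: 1 × 14.007 = 14.007
  O: 2 × 15.999 = 31.998
Sum: 10×12.011 + 1×18.998 + 10×1.008 + 1×14.007 + 2×15.999 = 195.193 → 195.19 g/mol.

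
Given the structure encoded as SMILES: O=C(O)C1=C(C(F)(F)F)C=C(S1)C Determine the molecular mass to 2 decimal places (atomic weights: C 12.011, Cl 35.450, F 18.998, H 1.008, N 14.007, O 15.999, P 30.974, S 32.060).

First, the molecular formula is C7H5F3O2S (counting implicit H from valence).
  C: 7 × 12.011 = 84.077
  F: 3 × 18.998 = 56.994
  H: 5 × 1.008 = 5.040
  O: 2 × 15.999 = 31.998
  S: 1 × 32.060 = 32.060
Sum: 7×12.011 + 3×18.998 + 5×1.008 + 2×15.999 + 1×32.060 = 210.169 → 210.17 g/mol.

210.17 g/mol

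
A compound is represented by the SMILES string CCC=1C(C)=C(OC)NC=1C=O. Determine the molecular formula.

C9H13NO2

Walk through each heavy atom and fill implicit hydrogens from standard valence (C 4, N 3, O 2, S 2, halogen 1):
  atom 1: C, bond orders sum to 1 (valence 4) → 3 H
  atom 2: C, bond orders sum to 2 (valence 4) → 2 H
  atom 3: C, bond orders sum to 4 (valence 4) → 0 H
  atom 4: C, bond orders sum to 4 (valence 4) → 0 H
  atom 5: C, bond orders sum to 1 (valence 4) → 3 H
  atom 6: C, bond orders sum to 4 (valence 4) → 0 H
  atom 7: O, bond orders sum to 2 (valence 2) → 0 H
  atom 8: C, bond orders sum to 1 (valence 4) → 3 H
  atom 9: N, bond orders sum to 2 (valence 3) → 1 H
  atom 10: C, bond orders sum to 4 (valence 4) → 0 H
  atom 11: C, bond orders sum to 3 (valence 4) → 1 H
  atom 12: O, bond orders sum to 2 (valence 2) → 0 H
Totals → C:9, H:13, N:1, O:2.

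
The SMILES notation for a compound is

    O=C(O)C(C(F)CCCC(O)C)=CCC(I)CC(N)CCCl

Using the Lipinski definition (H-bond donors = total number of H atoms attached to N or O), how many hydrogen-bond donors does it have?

Donors: find every N or O and count the H atoms it carries.
  atom 1 (O): bond orders sum to 2 → 0 H
  atom 3 (O): bond orders sum to 1 → 1 H
  atom 11 (O): bond orders sum to 1 → 1 H
  atom 19 (N): bond orders sum to 1 → 2 H
Lipinski HBD = 4.

4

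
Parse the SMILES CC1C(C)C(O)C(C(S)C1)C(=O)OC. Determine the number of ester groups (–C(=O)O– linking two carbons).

The ester motif appears at heavy-atom position 11 in the SMILES.
Other groups present: 1 hydroxyl, 1 thiol.
Ester count: 1.

1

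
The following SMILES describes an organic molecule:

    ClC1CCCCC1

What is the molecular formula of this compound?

Walk through each heavy atom and fill implicit hydrogens from standard valence (C 4, N 3, O 2, S 2, halogen 1):
  atom 1: Cl (halogen, monovalent) → 0 H
  atom 2: C, bond orders sum to 3 (valence 4) → 1 H
  atom 3: C, bond orders sum to 2 (valence 4) → 2 H
  atom 4: C, bond orders sum to 2 (valence 4) → 2 H
  atom 5: C, bond orders sum to 2 (valence 4) → 2 H
  atom 6: C, bond orders sum to 2 (valence 4) → 2 H
  atom 7: C, bond orders sum to 2 (valence 4) → 2 H
Totals → C:6, H:11, Cl:1.
In Hill order: C6H11Cl.

C6H11Cl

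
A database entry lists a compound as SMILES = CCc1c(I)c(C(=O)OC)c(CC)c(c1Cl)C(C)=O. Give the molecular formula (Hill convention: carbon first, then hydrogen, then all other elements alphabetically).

Walk through each heavy atom and fill implicit hydrogens from standard valence (C 4, N 3, O 2, S 2, halogen 1); for lowercase aromatic atoms, an aromatic c carries 1 H when it has two neighbours and 0 H with three, and aromatic n carries 0 H:
  atom 1: C, bond orders sum to 1 (valence 4) → 3 H
  atom 2: C, bond orders sum to 2 (valence 4) → 2 H
  atom 3: aromatic c, 3 neighbours → 0 H
  atom 4: aromatic c, 3 neighbours → 0 H
  atom 5: I (halogen, monovalent) → 0 H
  atom 6: aromatic c, 3 neighbours → 0 H
  atom 7: C, bond orders sum to 4 (valence 4) → 0 H
  atom 8: O, bond orders sum to 2 (valence 2) → 0 H
  atom 9: O, bond orders sum to 2 (valence 2) → 0 H
  atom 10: C, bond orders sum to 1 (valence 4) → 3 H
  atom 11: aromatic c, 3 neighbours → 0 H
  atom 12: C, bond orders sum to 2 (valence 4) → 2 H
  atom 13: C, bond orders sum to 1 (valence 4) → 3 H
  atom 14: aromatic c, 3 neighbours → 0 H
  atom 15: aromatic c, 3 neighbours → 0 H
  atom 16: Cl (halogen, monovalent) → 0 H
  atom 17: C, bond orders sum to 4 (valence 4) → 0 H
  atom 18: C, bond orders sum to 1 (valence 4) → 3 H
  atom 19: O, bond orders sum to 2 (valence 2) → 0 H
Totals → C:14, H:16, Cl:1, I:1, O:3.
In Hill order: C14H16ClIO3.

C14H16ClIO3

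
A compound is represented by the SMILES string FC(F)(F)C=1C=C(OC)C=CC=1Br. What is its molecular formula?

C8H6BrF3O

Walk through each heavy atom and fill implicit hydrogens from standard valence (C 4, N 3, O 2, S 2, halogen 1):
  atom 1: F (halogen, monovalent) → 0 H
  atom 2: C, bond orders sum to 4 (valence 4) → 0 H
  atom 3: F (halogen, monovalent) → 0 H
  atom 4: F (halogen, monovalent) → 0 H
  atom 5: C, bond orders sum to 4 (valence 4) → 0 H
  atom 6: C, bond orders sum to 3 (valence 4) → 1 H
  atom 7: C, bond orders sum to 4 (valence 4) → 0 H
  atom 8: O, bond orders sum to 2 (valence 2) → 0 H
  atom 9: C, bond orders sum to 1 (valence 4) → 3 H
  atom 10: C, bond orders sum to 3 (valence 4) → 1 H
  atom 11: C, bond orders sum to 3 (valence 4) → 1 H
  atom 12: C, bond orders sum to 4 (valence 4) → 0 H
  atom 13: Br (halogen, monovalent) → 0 H
Totals → C:8, H:6, Br:1, F:3, O:1.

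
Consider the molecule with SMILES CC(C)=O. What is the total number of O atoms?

1

Scan the SMILES for O atoms (remember two-letter symbols like Cl and Br are single atoms).
Oxygen count: 1.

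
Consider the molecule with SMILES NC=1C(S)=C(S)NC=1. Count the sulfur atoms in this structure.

2

Scan the SMILES for S atoms (remember two-letter symbols like Cl and Br are single atoms).
Sulfur count: 2.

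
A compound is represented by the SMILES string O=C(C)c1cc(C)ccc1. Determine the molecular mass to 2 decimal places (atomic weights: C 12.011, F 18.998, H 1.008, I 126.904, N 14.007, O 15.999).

134.18 g/mol

First, the molecular formula is C9H10O (counting implicit H from valence).
  C: 9 × 12.011 = 108.099
  H: 10 × 1.008 = 10.080
  O: 1 × 15.999 = 15.999
Sum: 9×12.011 + 10×1.008 + 1×15.999 = 134.178 → 134.18 g/mol.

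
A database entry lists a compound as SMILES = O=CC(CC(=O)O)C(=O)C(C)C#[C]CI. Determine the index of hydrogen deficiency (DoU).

5

Degree of unsaturation = (number of rings) + (number of π bonds).
Ring closures in the SMILES: 0.
π bonds: 3 double bonds (each 1 DoU), 1 triple bond (each 2 DoU) → 5 DoU from unsaturation.
Total DoU = 0 + 5 = 5.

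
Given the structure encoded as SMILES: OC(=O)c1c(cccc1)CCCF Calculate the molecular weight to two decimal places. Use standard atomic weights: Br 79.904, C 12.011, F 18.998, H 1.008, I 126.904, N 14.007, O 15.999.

First, the molecular formula is C10H11FO2 (counting implicit H from valence).
  C: 10 × 12.011 = 120.110
  F: 1 × 18.998 = 18.998
  H: 11 × 1.008 = 11.088
  O: 2 × 15.999 = 31.998
Sum: 10×12.011 + 1×18.998 + 11×1.008 + 2×15.999 = 182.194 → 182.19 g/mol.

182.19 g/mol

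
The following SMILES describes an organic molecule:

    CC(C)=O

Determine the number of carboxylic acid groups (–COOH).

Scan the SMILES for the carboxylic acid motif — none present.
Groups that are present: 1 ketone.

0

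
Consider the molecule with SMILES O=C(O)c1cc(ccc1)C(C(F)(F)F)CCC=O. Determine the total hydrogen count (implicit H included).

Walk through each heavy atom and fill implicit hydrogens from standard valence (C 4, N 3, O 2, S 2, halogen 1); for lowercase aromatic atoms, an aromatic c carries 1 H when it has two neighbours and 0 H with three, and aromatic n carries 0 H:
  atom 1: O, bond orders sum to 2 (valence 2) → 0 H
  atom 2: C, bond orders sum to 4 (valence 4) → 0 H
  atom 3: O, bond orders sum to 1 (valence 2) → 1 H
  atom 4: aromatic c, 3 neighbours → 0 H
  atom 5: aromatic c, 2 neighbours → 1 H
  atom 6: aromatic c, 3 neighbours → 0 H
  atom 7: aromatic c, 2 neighbours → 1 H
  atom 8: aromatic c, 2 neighbours → 1 H
  atom 9: aromatic c, 2 neighbours → 1 H
  atom 10: C, bond orders sum to 3 (valence 4) → 1 H
  atom 11: C, bond orders sum to 4 (valence 4) → 0 H
  atom 12: F (halogen, monovalent) → 0 H
  atom 13: F (halogen, monovalent) → 0 H
  atom 14: F (halogen, monovalent) → 0 H
  atom 15: C, bond orders sum to 2 (valence 4) → 2 H
  atom 16: C, bond orders sum to 2 (valence 4) → 2 H
  atom 17: C, bond orders sum to 3 (valence 4) → 1 H
  atom 18: O, bond orders sum to 2 (valence 2) → 0 H
Total hydrogens: 11.

11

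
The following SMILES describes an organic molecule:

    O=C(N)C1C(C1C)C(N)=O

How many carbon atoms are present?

6

Count every carbon token in the SMILES (each C, including those in ring-closure positions and inside branches).
Carbon count: 6.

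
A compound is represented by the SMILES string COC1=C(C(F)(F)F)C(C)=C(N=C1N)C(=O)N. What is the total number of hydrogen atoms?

10

Walk through each heavy atom and fill implicit hydrogens from standard valence (C 4, N 3, O 2, S 2, halogen 1):
  atom 1: C, bond orders sum to 1 (valence 4) → 3 H
  atom 2: O, bond orders sum to 2 (valence 2) → 0 H
  atom 3: C, bond orders sum to 4 (valence 4) → 0 H
  atom 4: C, bond orders sum to 4 (valence 4) → 0 H
  atom 5: C, bond orders sum to 4 (valence 4) → 0 H
  atom 6: F (halogen, monovalent) → 0 H
  atom 7: F (halogen, monovalent) → 0 H
  atom 8: F (halogen, monovalent) → 0 H
  atom 9: C, bond orders sum to 4 (valence 4) → 0 H
  atom 10: C, bond orders sum to 1 (valence 4) → 3 H
  atom 11: C, bond orders sum to 4 (valence 4) → 0 H
  atom 12: N, bond orders sum to 3 (valence 3) → 0 H
  atom 13: C, bond orders sum to 4 (valence 4) → 0 H
  atom 14: N, bond orders sum to 1 (valence 3) → 2 H
  atom 15: C, bond orders sum to 4 (valence 4) → 0 H
  atom 16: O, bond orders sum to 2 (valence 2) → 0 H
  atom 17: N, bond orders sum to 1 (valence 3) → 2 H
Total hydrogens: 10.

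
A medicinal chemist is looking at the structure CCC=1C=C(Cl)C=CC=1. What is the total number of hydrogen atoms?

Walk through each heavy atom and fill implicit hydrogens from standard valence (C 4, N 3, O 2, S 2, halogen 1):
  atom 1: C, bond orders sum to 1 (valence 4) → 3 H
  atom 2: C, bond orders sum to 2 (valence 4) → 2 H
  atom 3: C, bond orders sum to 4 (valence 4) → 0 H
  atom 4: C, bond orders sum to 3 (valence 4) → 1 H
  atom 5: C, bond orders sum to 4 (valence 4) → 0 H
  atom 6: Cl (halogen, monovalent) → 0 H
  atom 7: C, bond orders sum to 3 (valence 4) → 1 H
  atom 8: C, bond orders sum to 3 (valence 4) → 1 H
  atom 9: C, bond orders sum to 3 (valence 4) → 1 H
Total hydrogens: 9.

9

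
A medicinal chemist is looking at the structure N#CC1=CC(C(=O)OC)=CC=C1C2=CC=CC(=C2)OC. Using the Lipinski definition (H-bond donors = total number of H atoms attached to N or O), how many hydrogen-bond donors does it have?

0

Donors: find every N or O and count the H atoms it carries.
  atom 1 (N): bond orders sum to 3 → 0 H
  atom 7 (O): bond orders sum to 2 → 0 H
  atom 8 (O): bond orders sum to 2 → 0 H
  atom 19 (O): bond orders sum to 2 → 0 H
Lipinski HBD = 0.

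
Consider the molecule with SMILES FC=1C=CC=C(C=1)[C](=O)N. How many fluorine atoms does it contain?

1

Scan the SMILES for F atoms (remember two-letter symbols like Cl and Br are single atoms).
Fluorine count: 1.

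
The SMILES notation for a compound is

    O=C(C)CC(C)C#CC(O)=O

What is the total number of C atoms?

8

Count every carbon token in the SMILES (each C, including those in ring-closure positions and inside branches).
Carbon count: 8.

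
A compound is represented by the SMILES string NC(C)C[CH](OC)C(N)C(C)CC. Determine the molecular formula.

Walk through each heavy atom and fill implicit hydrogens from standard valence (C 4, N 3, O 2, S 2, halogen 1):
  atom 1: N, bond orders sum to 1 (valence 3) → 2 H
  atom 2: C, bond orders sum to 3 (valence 4) → 1 H
  atom 3: C, bond orders sum to 1 (valence 4) → 3 H
  atom 4: C, bond orders sum to 2 (valence 4) → 2 H
  atom 5: C with explicit H count 1
  atom 6: O, bond orders sum to 2 (valence 2) → 0 H
  atom 7: C, bond orders sum to 1 (valence 4) → 3 H
  atom 8: C, bond orders sum to 3 (valence 4) → 1 H
  atom 9: N, bond orders sum to 1 (valence 3) → 2 H
  atom 10: C, bond orders sum to 3 (valence 4) → 1 H
  atom 11: C, bond orders sum to 1 (valence 4) → 3 H
  atom 12: C, bond orders sum to 2 (valence 4) → 2 H
  atom 13: C, bond orders sum to 1 (valence 4) → 3 H
Totals → C:10, H:24, N:2, O:1.

C10H24N2O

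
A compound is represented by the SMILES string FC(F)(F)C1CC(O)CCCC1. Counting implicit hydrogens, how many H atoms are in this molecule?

13

Walk through each heavy atom and fill implicit hydrogens from standard valence (C 4, N 3, O 2, S 2, halogen 1):
  atom 1: F (halogen, monovalent) → 0 H
  atom 2: C, bond orders sum to 4 (valence 4) → 0 H
  atom 3: F (halogen, monovalent) → 0 H
  atom 4: F (halogen, monovalent) → 0 H
  atom 5: C, bond orders sum to 3 (valence 4) → 1 H
  atom 6: C, bond orders sum to 2 (valence 4) → 2 H
  atom 7: C, bond orders sum to 3 (valence 4) → 1 H
  atom 8: O, bond orders sum to 1 (valence 2) → 1 H
  atom 9: C, bond orders sum to 2 (valence 4) → 2 H
  atom 10: C, bond orders sum to 2 (valence 4) → 2 H
  atom 11: C, bond orders sum to 2 (valence 4) → 2 H
  atom 12: C, bond orders sum to 2 (valence 4) → 2 H
Total hydrogens: 13.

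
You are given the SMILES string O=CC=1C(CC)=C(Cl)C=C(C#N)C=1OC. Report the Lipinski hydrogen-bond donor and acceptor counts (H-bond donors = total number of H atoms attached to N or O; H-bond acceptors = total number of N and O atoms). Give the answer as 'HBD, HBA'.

Donors: find every N or O and count the H atoms it carries.
  atom 1 (O): bond orders sum to 2 → 0 H
  atom 12 (N): bond orders sum to 3 → 0 H
  atom 14 (O): bond orders sum to 2 → 0 H
Lipinski HBD = 0.
Acceptors: N atoms = 1, O atoms = 2 → HBA = 3.

0, 3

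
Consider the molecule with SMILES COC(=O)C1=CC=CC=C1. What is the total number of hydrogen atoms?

8

Walk through each heavy atom and fill implicit hydrogens from standard valence (C 4, N 3, O 2, S 2, halogen 1):
  atom 1: C, bond orders sum to 1 (valence 4) → 3 H
  atom 2: O, bond orders sum to 2 (valence 2) → 0 H
  atom 3: C, bond orders sum to 4 (valence 4) → 0 H
  atom 4: O, bond orders sum to 2 (valence 2) → 0 H
  atom 5: C, bond orders sum to 4 (valence 4) → 0 H
  atom 6: C, bond orders sum to 3 (valence 4) → 1 H
  atom 7: C, bond orders sum to 3 (valence 4) → 1 H
  atom 8: C, bond orders sum to 3 (valence 4) → 1 H
  atom 9: C, bond orders sum to 3 (valence 4) → 1 H
  atom 10: C, bond orders sum to 3 (valence 4) → 1 H
Total hydrogens: 8.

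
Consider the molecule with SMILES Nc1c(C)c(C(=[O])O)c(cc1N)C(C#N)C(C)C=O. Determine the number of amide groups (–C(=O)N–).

Scan the SMILES for the amide motif — none present.
Groups that are present: 1 aldehyde, 1 carboxylic acid, 1 nitrile, 2 primary amine.

0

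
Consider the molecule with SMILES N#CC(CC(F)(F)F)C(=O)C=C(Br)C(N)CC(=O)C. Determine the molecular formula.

Walk through each heavy atom and fill implicit hydrogens from standard valence (C 4, N 3, O 2, S 2, halogen 1):
  atom 1: N, bond orders sum to 3 (valence 3) → 0 H
  atom 2: C, bond orders sum to 4 (valence 4) → 0 H
  atom 3: C, bond orders sum to 3 (valence 4) → 1 H
  atom 4: C, bond orders sum to 2 (valence 4) → 2 H
  atom 5: C, bond orders sum to 4 (valence 4) → 0 H
  atom 6: F (halogen, monovalent) → 0 H
  atom 7: F (halogen, monovalent) → 0 H
  atom 8: F (halogen, monovalent) → 0 H
  atom 9: C, bond orders sum to 4 (valence 4) → 0 H
  atom 10: O, bond orders sum to 2 (valence 2) → 0 H
  atom 11: C, bond orders sum to 3 (valence 4) → 1 H
  atom 12: C, bond orders sum to 4 (valence 4) → 0 H
  atom 13: Br (halogen, monovalent) → 0 H
  atom 14: C, bond orders sum to 3 (valence 4) → 1 H
  atom 15: N, bond orders sum to 1 (valence 3) → 2 H
  atom 16: C, bond orders sum to 2 (valence 4) → 2 H
  atom 17: C, bond orders sum to 4 (valence 4) → 0 H
  atom 18: O, bond orders sum to 2 (valence 2) → 0 H
  atom 19: C, bond orders sum to 1 (valence 4) → 3 H
Totals → C:11, H:12, Br:1, F:3, N:2, O:2.

C11H12BrF3N2O2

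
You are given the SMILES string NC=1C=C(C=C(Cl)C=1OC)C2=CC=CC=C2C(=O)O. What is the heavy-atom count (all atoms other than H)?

Every atom symbol written in the SMILES (organic subset) is one heavy atom; implicit H are not written.
Heavy atoms by element → C:14, Cl:1, N:1, O:3.
Total: 19.

19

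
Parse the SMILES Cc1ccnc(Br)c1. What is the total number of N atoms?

Scan the SMILES for N atoms (remember two-letter symbols like Cl and Br are single atoms).
Nitrogen count: 1.

1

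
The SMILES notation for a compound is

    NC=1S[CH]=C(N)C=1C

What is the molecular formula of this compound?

C5H8N2S

Walk through each heavy atom and fill implicit hydrogens from standard valence (C 4, N 3, O 2, S 2, halogen 1):
  atom 1: N, bond orders sum to 1 (valence 3) → 2 H
  atom 2: C, bond orders sum to 4 (valence 4) → 0 H
  atom 3: S, bond orders sum to 2 (valence 2) → 0 H
  atom 4: C with explicit H count 1
  atom 5: C, bond orders sum to 4 (valence 4) → 0 H
  atom 6: N, bond orders sum to 1 (valence 3) → 2 H
  atom 7: C, bond orders sum to 4 (valence 4) → 0 H
  atom 8: C, bond orders sum to 1 (valence 4) → 3 H
Totals → C:5, H:8, N:2, S:1.
In Hill order: C5H8N2S.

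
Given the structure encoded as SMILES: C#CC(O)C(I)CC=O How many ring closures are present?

0

In SMILES, each pair of matching ring-closure digits denotes one ring-closing bond; the number of such bonds equals the number of independent rings.
Ring-closure bonds here: 0.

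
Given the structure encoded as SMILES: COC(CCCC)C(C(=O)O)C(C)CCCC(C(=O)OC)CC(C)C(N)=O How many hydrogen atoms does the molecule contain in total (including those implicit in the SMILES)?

Walk through each heavy atom and fill implicit hydrogens from standard valence (C 4, N 3, O 2, S 2, halogen 1):
  atom 1: C, bond orders sum to 1 (valence 4) → 3 H
  atom 2: O, bond orders sum to 2 (valence 2) → 0 H
  atom 3: C, bond orders sum to 3 (valence 4) → 1 H
  atom 4: C, bond orders sum to 2 (valence 4) → 2 H
  atom 5: C, bond orders sum to 2 (valence 4) → 2 H
  atom 6: C, bond orders sum to 2 (valence 4) → 2 H
  atom 7: C, bond orders sum to 1 (valence 4) → 3 H
  atom 8: C, bond orders sum to 3 (valence 4) → 1 H
  atom 9: C, bond orders sum to 4 (valence 4) → 0 H
  atom 10: O, bond orders sum to 2 (valence 2) → 0 H
  atom 11: O, bond orders sum to 1 (valence 2) → 1 H
  atom 12: C, bond orders sum to 3 (valence 4) → 1 H
  atom 13: C, bond orders sum to 1 (valence 4) → 3 H
  atom 14: C, bond orders sum to 2 (valence 4) → 2 H
  atom 15: C, bond orders sum to 2 (valence 4) → 2 H
  atom 16: C, bond orders sum to 2 (valence 4) → 2 H
  atom 17: C, bond orders sum to 3 (valence 4) → 1 H
  atom 18: C, bond orders sum to 4 (valence 4) → 0 H
  atom 19: O, bond orders sum to 2 (valence 2) → 0 H
  atom 20: O, bond orders sum to 2 (valence 2) → 0 H
  atom 21: C, bond orders sum to 1 (valence 4) → 3 H
  atom 22: C, bond orders sum to 2 (valence 4) → 2 H
  atom 23: C, bond orders sum to 3 (valence 4) → 1 H
  atom 24: C, bond orders sum to 1 (valence 4) → 3 H
  atom 25: C, bond orders sum to 4 (valence 4) → 0 H
  atom 26: N, bond orders sum to 1 (valence 3) → 2 H
  atom 27: O, bond orders sum to 2 (valence 2) → 0 H
Total hydrogens: 37.

37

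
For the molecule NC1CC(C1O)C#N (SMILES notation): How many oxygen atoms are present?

1

Scan the SMILES for O atoms (remember two-letter symbols like Cl and Br are single atoms).
Oxygen count: 1.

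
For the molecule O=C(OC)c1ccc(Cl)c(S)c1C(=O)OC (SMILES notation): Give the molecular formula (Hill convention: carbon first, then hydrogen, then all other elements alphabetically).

Walk through each heavy atom and fill implicit hydrogens from standard valence (C 4, N 3, O 2, S 2, halogen 1); for lowercase aromatic atoms, an aromatic c carries 1 H when it has two neighbours and 0 H with three, and aromatic n carries 0 H:
  atom 1: O, bond orders sum to 2 (valence 2) → 0 H
  atom 2: C, bond orders sum to 4 (valence 4) → 0 H
  atom 3: O, bond orders sum to 2 (valence 2) → 0 H
  atom 4: C, bond orders sum to 1 (valence 4) → 3 H
  atom 5: aromatic c, 3 neighbours → 0 H
  atom 6: aromatic c, 2 neighbours → 1 H
  atom 7: aromatic c, 2 neighbours → 1 H
  atom 8: aromatic c, 3 neighbours → 0 H
  atom 9: Cl (halogen, monovalent) → 0 H
  atom 10: aromatic c, 3 neighbours → 0 H
  atom 11: S, bond orders sum to 1 (valence 2) → 1 H
  atom 12: aromatic c, 3 neighbours → 0 H
  atom 13: C, bond orders sum to 4 (valence 4) → 0 H
  atom 14: O, bond orders sum to 2 (valence 2) → 0 H
  atom 15: O, bond orders sum to 2 (valence 2) → 0 H
  atom 16: C, bond orders sum to 1 (valence 4) → 3 H
Totals → C:10, H:9, Cl:1, O:4, S:1.
In Hill order: C10H9ClO4S.

C10H9ClO4S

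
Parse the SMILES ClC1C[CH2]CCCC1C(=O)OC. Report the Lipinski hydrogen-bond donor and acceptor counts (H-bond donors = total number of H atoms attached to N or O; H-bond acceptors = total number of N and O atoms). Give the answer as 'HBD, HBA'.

Donors: find every N or O and count the H atoms it carries.
  atom 10 (O): bond orders sum to 2 → 0 H
  atom 11 (O): bond orders sum to 2 → 0 H
Lipinski HBD = 0.
Acceptors: N atoms = 0, O atoms = 2 → HBA = 2.

0, 2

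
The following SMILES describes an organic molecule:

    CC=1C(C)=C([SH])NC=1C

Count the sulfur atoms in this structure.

1

Scan the SMILES for S atoms (remember two-letter symbols like Cl and Br are single atoms).
Sulfur count: 1.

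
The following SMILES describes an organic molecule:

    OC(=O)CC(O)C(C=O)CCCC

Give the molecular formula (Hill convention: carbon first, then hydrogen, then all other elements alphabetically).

Walk through each heavy atom and fill implicit hydrogens from standard valence (C 4, N 3, O 2, S 2, halogen 1):
  atom 1: O, bond orders sum to 1 (valence 2) → 1 H
  atom 2: C, bond orders sum to 4 (valence 4) → 0 H
  atom 3: O, bond orders sum to 2 (valence 2) → 0 H
  atom 4: C, bond orders sum to 2 (valence 4) → 2 H
  atom 5: C, bond orders sum to 3 (valence 4) → 1 H
  atom 6: O, bond orders sum to 1 (valence 2) → 1 H
  atom 7: C, bond orders sum to 3 (valence 4) → 1 H
  atom 8: C, bond orders sum to 3 (valence 4) → 1 H
  atom 9: O, bond orders sum to 2 (valence 2) → 0 H
  atom 10: C, bond orders sum to 2 (valence 4) → 2 H
  atom 11: C, bond orders sum to 2 (valence 4) → 2 H
  atom 12: C, bond orders sum to 2 (valence 4) → 2 H
  atom 13: C, bond orders sum to 1 (valence 4) → 3 H
Totals → C:9, H:16, O:4.

C9H16O4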